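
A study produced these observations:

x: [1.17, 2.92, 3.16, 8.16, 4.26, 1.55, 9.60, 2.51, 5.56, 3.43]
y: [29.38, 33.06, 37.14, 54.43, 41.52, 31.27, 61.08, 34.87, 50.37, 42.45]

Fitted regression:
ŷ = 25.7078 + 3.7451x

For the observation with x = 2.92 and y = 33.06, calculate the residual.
Residual = -3.5835

The residual is the difference between the actual value and the predicted value:

Residual = y - ŷ

Step 1: Calculate predicted value
ŷ = 25.7078 + 3.7451 × 2.92
ŷ = 36.6435

Step 2: Calculate residual
Residual = 33.06 - 36.6435
Residual = -3.5835

Interpretation: the model overestimates the actual value by 3.5835 at this point (negative residual → observation lies below the fitted line).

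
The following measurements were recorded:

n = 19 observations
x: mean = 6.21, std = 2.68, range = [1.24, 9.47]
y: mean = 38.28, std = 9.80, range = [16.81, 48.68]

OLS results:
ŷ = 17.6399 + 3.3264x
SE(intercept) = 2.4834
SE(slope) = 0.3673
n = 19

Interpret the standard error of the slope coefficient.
The slope 3.3264 is pinned down to within about ±0.3673 (one SE) by these data — relative uncertainty 11.0%, i.e. precise.

SE(β̂₁) = 0.3673 says: if we drew many samples of n = 19 from the same population and refit each time, the fitted slopes would scatter with a standard deviation of roughly 0.3673 around the true β₁.

Relative precision:
- SE / |β̂₁| = 0.3673 / 3.3264 = 11.0%
- Rule of thumb (under 20%: precise; 20% to under 50%: moderately precise; 50% or more: imprecise) → precise

Link to interval estimation: a confidence interval for β₁ is β̂₁ ± t* × 0.3673, so SE sets the half-width per unit of t*.

What drives SE(β̂₁): larger n (here n = 19) → smaller SE; more residual scatter → larger SE; wider spread of x values → smaller SE.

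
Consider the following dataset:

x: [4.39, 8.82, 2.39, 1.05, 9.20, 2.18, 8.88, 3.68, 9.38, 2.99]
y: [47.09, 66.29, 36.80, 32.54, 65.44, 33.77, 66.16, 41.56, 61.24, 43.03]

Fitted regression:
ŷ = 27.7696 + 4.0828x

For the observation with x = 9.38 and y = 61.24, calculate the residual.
Residual = -4.8263

The residual is the difference between the actual value and the predicted value:

Residual = y - ŷ

Step 1: Calculate predicted value
ŷ = 27.7696 + 4.0828 × 9.38
ŷ = 66.0663

Step 2: Calculate residual
Residual = 61.24 - 66.0663
Residual = -4.8263

Interpretation: the model overestimates the actual value by 4.8263 at this point (negative residual → observation lies below the fitted line).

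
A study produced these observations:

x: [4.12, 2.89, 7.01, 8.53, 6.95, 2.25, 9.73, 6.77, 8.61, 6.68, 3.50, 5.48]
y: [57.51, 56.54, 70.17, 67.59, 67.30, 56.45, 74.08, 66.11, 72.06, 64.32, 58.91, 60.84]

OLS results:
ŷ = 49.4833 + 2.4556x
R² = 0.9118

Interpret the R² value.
The model explains 91.18% of the variance in y (R² = 0.9118), leaving 8.82% unexplained; the fit is strong.

R² = 1 − SS_res/SS_tot compares the residual scatter to the total scatter of y about its mean.

Here R² = 0.9118:
- Explained: 91.18% of the variation in y
- Unexplained (residual): 100% − 91.18% = 8.82%
- Rule of thumb (below 0.3 weak; 0.3 to below 0.7 moderate; 0.7 and above strong) → strong

Note: R² never decreases when predictors are added, so it should not be used alone to compare models of different size.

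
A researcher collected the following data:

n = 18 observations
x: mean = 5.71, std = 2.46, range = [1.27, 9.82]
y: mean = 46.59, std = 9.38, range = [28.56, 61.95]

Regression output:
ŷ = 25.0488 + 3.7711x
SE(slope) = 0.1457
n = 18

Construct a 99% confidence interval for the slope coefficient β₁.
The 99% CI for β₁ is (3.3455, 4.1967)

Confidence interval for the slope:

The 99% CI for β₁ is: β̂₁ ± t*(α/2, n-2) × SE(β̂₁)

Step 1: Find critical t-value
- Confidence level = 0.99
- Degrees of freedom = n - 2 = 18 - 2 = 16
- t*(α/2, 16) = 2.9208

Step 2: Calculate margin of error
Margin = 2.9208 × 0.1457 = 0.4256

Step 3: Construct interval
CI = 3.7711 ± 0.4256
CI = (3.3455, 4.1967)

Interpretation: each one-unit increase in x is associated with a change in mean y of between 3.3455 and 4.1967, with 99% confidence.
Since 0 is outside the interval, a two-sided test at α = 0.01 would reject H₀: β₁ = 0.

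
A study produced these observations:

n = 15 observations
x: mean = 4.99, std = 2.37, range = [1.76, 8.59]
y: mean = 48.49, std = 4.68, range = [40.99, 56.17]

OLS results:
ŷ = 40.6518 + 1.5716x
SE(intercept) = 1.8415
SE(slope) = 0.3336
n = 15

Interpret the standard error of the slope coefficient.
SE(slope) = 0.3336 measures the uncertainty in the estimated slope. The coefficient is estimated with moderate precision (SE/|β̂₁| = 21.2%).

SE(β̂₁) = 0.3336 says: if we drew many samples of n = 15 from the same population and refit each time, the fitted slopes would scatter with a standard deviation of roughly 0.3336 around the true β₁.

Relative precision:
- SE / |β̂₁| = 0.3336 / 1.5716 = 21.2%
- Rule of thumb (under 20%: precise; 20% to under 50%: moderately precise; 50% or more: imprecise) → moderately precise

Link to interval estimation: a confidence interval for β₁ is β̂₁ ± t* × 0.3336, so SE sets the half-width per unit of t*.

What drives SE(β̂₁): larger n (here n = 15) → smaller SE; wider spread of x values → smaller SE.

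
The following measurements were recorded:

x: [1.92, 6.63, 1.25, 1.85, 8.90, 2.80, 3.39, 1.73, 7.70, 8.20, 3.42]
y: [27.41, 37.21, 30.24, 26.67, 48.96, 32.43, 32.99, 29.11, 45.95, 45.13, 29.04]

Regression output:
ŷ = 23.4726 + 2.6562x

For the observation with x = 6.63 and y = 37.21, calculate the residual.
Residual = -3.8732

The residual is the difference between the actual value and the predicted value:

Residual = y - ŷ

Step 1: Calculate predicted value
ŷ = 23.4726 + 2.6562 × 6.63
ŷ = 41.0832

Step 2: Calculate residual
Residual = 37.21 - 41.0832
Residual = -3.8732

The residual is negative, so the observed y = 37.21 sits below the regression line (the line overestimates it by 3.8732).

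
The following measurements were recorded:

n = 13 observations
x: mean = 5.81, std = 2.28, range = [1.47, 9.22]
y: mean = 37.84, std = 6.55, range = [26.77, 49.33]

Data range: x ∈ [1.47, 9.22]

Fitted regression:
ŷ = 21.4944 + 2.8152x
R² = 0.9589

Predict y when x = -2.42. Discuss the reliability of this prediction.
The equation gives ŷ = 14.6816; however x = -2.42 is 3.89 units below the observed range, so this extrapolated value should not be trusted.

Prediction calculation:
ŷ = 21.4944 + 2.8152 × (-2.42)
ŷ = 14.6816

Reliability:
- Data range: x ∈ [1.47, 9.22]
- Prediction point: x = -2.42 is 3.89 units below the observed range → this is EXTRAPOLATION, not interpolation

Why that matters here:
- Real relationships often flatten, saturate, or turn nonlinear at extremes
- R² describes fit only over the sampled x values; it says nothing about behaviour beyond them
- The standard error of prediction grows with (x − x̄)², and x = -2.42 is far from x̄ = 5.81

Report the number if required, but flag clearly that it is an extrapolation.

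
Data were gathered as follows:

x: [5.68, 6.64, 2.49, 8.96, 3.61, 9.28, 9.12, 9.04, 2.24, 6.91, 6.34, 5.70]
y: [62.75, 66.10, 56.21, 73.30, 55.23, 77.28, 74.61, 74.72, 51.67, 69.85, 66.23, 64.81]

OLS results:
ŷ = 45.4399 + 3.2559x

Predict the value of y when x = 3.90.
ŷ = 58.1379

Plug x = 3.90 into the fitted line:

ŷ = 45.4399 + 3.2559 × 3.90
ŷ = 45.4399 + 12.6980
ŷ = 58.1379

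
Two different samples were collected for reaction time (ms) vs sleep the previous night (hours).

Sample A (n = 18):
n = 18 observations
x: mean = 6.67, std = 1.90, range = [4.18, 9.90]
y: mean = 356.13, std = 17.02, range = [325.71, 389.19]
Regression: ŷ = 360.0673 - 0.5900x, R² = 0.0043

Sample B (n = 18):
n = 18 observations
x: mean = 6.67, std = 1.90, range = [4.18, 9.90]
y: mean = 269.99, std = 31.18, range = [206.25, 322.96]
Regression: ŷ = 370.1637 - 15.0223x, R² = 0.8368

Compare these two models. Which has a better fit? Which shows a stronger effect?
Model B has the better fit (R² = 0.8368 vs 0.0043). Model B shows the stronger effect (|β₁| = 15.0223 vs 0.5900).

Model Comparison:

Fit — compare R²:
- Model A: R² = 0.0043 → 0.43% of variance in reaction time explained
- Model B: R² = 0.8368 → 83.68% of variance in reaction time explained
- 0.8368 > 0.0043 → Model B has the better fit

Which has the larger per-hour effect? (|β₁|)
- Model A: β₁ = -0.5900 → predicted reaction time falls 0.5900 ms per additional hour of sleep
- Model B: β₁ = -15.0223 → predicted reaction time falls 15.0223 ms per additional hour of sleep
- |-0.5900| < |-15.0223| → Model B shows the stronger marginal effect

Notes:
- A steeper slope doesn't make a better model if the scatter around the line is large.
- The two samples could reflect different populations, time periods, or measurement quality.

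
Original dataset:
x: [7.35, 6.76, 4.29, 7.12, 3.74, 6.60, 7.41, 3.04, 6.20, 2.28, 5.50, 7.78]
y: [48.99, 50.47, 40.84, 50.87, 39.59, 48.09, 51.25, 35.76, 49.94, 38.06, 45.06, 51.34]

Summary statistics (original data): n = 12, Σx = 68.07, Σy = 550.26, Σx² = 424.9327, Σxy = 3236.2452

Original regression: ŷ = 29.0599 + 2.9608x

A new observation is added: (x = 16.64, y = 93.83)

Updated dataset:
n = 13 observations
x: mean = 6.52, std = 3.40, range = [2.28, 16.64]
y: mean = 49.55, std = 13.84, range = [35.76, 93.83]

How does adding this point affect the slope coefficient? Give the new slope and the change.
New slope β₁ = 4.0082 versus 2.9608 before: a change of +1.0474 (+35.4%).

x = 16.64 lies well outside the original x-range [2.28, 7.78] (x̄ ≈ 5.67), so this observation has high leverage and can move the slope substantially.

Step 1: Update the sums with the new point (n goes from 12 to 13)
Σx  = 68.07 + 16.64 = 84.71
Σy  = 550.26 + 93.83 = 644.09
Σx² = 424.9327 + 16.64² = 424.9327 + 276.8896 = 701.8223
Σxy = 3236.2452 + 16.64×93.83 = 3236.2452 + 1561.3312 = 4797.5764

Step 2: Recompute the slope with b₁ = (nΣxy − ΣxΣy) / (nΣx² − (Σx)²)
Numerator   = 13×4797.5764 − 84.71×644.09 = 62368.4932 − 54560.8639 = 7807.6293
Denominator = 13×701.8223 − 84.71² = 9123.6899 − 7175.7841 = 1947.9058
b₁(new) = 7807.6293 / 1947.9058 = 4.0082

(Same formula on the original sums: (12×3236.2452 − 68.07×550.26) / (12×424.9327 − 68.07²) = 1378.7442 / 465.6675 = 2.9608, matching the given fit.)

Step 3: Change in slope
Δβ₁ = 4.0082 − 2.9608 = +1.0474
Relative change = +1.0474 / 2.9608 × 100% = +35.4%
→ the slope increases when the point is added.

Because the point sits above the extension of the original line at a high-leverage x, it tilts the fit up.
In practice: check such a point for data-entry or measurement error; examine leverage (hᵢ) and Cook's distance rather than deleting it automatically.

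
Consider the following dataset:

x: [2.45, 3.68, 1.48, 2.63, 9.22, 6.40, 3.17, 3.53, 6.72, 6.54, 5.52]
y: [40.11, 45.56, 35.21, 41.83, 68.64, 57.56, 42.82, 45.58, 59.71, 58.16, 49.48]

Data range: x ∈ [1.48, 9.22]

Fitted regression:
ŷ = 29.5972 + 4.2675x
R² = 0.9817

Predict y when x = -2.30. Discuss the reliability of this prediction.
ŷ = 19.7820 (extrapolation — x = -2.30 lies outside [1.48, 9.22], so reliability is low).

Prediction calculation:
ŷ = 29.5972 + 4.2675 × (-2.30)
ŷ = 19.7820

Reliability:
- Data range: x ∈ [1.48, 9.22]
- Prediction point: x = -2.30 is 3.78 units below the observed range → this is EXTRAPOLATION, not interpolation

Why that matters here:
- The standard error of prediction grows with (x − x̄)², and x = -2.30 is far from x̄ = 4.67
- The linear relationship may not hold outside the observed range

The R² = 0.9817 only validates the fit within [1.48, 9.22]; treat ŷ = 19.7820 with caution.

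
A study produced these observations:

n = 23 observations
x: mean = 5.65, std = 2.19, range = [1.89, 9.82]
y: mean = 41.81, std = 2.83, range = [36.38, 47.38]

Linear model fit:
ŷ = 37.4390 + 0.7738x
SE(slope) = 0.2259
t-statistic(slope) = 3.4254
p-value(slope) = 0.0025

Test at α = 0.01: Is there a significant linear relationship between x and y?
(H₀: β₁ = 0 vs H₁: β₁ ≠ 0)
Since p-value = 0.0025 < α = 0.01, reject H₀ — the slope is significantly different from 0.

Hypothesis test for the slope coefficient:

H₀: β₁ = 0 (no linear relationship)
H₁: β₁ ≠ 0 (linear relationship exists)

Test statistic: t = β̂₁ / SE(β̂₁) = 0.7738 / 0.2259 = 3.4254

The p-value (0.0025) is the probability, under H₀, of a t-statistic at least as extreme as |t| = 3.4254 (two-sided, df = n − 2 = 21).

Decision rule: reject H₀ if p-value < α.
p-value = 0.0025 < α = 0.01 → reject H₀.

Conclusion: the linear association between x and y is significant at the 1% level.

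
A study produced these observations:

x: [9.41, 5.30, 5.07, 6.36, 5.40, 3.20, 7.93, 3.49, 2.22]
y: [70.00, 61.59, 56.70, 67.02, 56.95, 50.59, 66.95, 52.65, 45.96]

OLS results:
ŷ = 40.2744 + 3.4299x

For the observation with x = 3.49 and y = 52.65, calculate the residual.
Residual = 0.4052

The residual is the difference between the actual value and the predicted value:

Residual = y - ŷ

Step 1: Calculate predicted value
ŷ = 40.2744 + 3.4299 × 3.49
ŷ = 52.2448

Step 2: Calculate residual
Residual = 52.65 - 52.2448
Residual = 0.4052

The residual is positive, so the observed y = 52.65 sits above the regression line (the line underestimates it by 0.4052).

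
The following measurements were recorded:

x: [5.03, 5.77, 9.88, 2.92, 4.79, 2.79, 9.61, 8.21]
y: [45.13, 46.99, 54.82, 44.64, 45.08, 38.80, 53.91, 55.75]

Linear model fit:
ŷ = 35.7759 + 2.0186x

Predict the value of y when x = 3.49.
ŷ = 42.8208

Plug x = 3.49 into the fitted line:

ŷ = 35.7759 + 2.0186 × 3.49
ŷ = 35.7759 + 7.0449
ŷ = 42.8208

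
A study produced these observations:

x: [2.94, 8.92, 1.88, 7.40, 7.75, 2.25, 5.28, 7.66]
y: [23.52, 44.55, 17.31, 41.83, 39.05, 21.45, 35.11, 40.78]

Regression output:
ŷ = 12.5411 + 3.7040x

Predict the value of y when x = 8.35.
ŷ = 43.4695

x = 8.35 lies inside the observed range [1.88, 8.92], so the fitted equation applies directly:

ŷ = 12.5411 + 3.7040 × 8.35
ŷ = 12.5411 + 30.9284
ŷ = 43.4695

This is a point prediction; actual observations scatter around it by roughly the residual standard deviation.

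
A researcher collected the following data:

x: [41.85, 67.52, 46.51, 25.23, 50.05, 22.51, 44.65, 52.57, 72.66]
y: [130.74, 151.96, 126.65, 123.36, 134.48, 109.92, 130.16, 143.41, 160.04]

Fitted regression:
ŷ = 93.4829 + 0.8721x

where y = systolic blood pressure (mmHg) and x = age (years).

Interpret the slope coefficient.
An increase of one year in age is associated with a 0.8721 mmHg increase in predicted blood pressure.

The slope coefficient β₁ = 0.8721 represents the marginal effect of age on blood pressure.

Interpretation:
- Age up by 1 year → predicted blood pressure increases by 0.8721 mmHg
- This is a linear approximation: the same per-unit change is assumed across the whole observed x range

(β₀ = 93.4829 is the fitted value at x = 0 and is not part of the slope interpretation.)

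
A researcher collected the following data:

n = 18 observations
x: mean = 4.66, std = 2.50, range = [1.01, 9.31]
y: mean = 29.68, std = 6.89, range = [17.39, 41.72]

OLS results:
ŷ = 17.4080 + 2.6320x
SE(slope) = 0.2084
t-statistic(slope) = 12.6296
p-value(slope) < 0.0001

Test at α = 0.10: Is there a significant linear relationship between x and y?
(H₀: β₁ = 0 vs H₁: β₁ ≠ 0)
Reject H₀: p-value < 0.0001 < α = 0.10. The linear relationship is significant at the 10% level.

Hypothesis test for the slope coefficient:

H₀: β₁ = 0 (no linear relationship)
H₁: β₁ ≠ 0 (linear relationship exists)

Test statistic: t = β̂₁ / SE(β̂₁) = 2.6320 / 0.2084 = 12.6296

The p-value (<0.0001) is the probability, under H₀, of a t-statistic at least as extreme as |t| = 12.6296 (two-sided, df = n − 2 = 16).

Decision rule: reject H₀ if p-value < α.
p-value < 0.0001 < α = 0.10 → reject H₀.

Conclusion: the linear association between x and y is significant at the 10% level.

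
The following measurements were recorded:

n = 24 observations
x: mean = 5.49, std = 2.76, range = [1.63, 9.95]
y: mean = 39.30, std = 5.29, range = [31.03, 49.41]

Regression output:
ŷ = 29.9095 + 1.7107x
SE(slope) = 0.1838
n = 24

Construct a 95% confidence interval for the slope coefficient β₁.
The 95% CI for β₁ is (1.3295, 2.0919)

Confidence interval for the slope:

The 95% CI for β₁ is: β̂₁ ± t*(α/2, n-2) × SE(β̂₁)

Step 1: Find critical t-value
- Confidence level = 0.95
- Degrees of freedom = n - 2 = 24 - 2 = 22
- t*(α/2, 22) = 2.0739

Step 2: Calculate margin of error
Margin = 2.0739 × 0.1838 = 0.3812

Step 3: Construct interval
CI = 1.7107 ± 0.3812
CI = (1.3295, 2.0919)

Interpretation: We are 95% confident that the true slope β₁ lies between 1.3295 and 2.0919.
Since 0 is outside the interval, a two-sided test at α = 0.05 would reject H₀: β₁ = 0.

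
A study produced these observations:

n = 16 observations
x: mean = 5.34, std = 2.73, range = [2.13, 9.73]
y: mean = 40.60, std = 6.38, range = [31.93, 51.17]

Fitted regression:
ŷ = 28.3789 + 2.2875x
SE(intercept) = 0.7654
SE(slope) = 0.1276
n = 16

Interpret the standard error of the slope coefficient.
The slope 2.2875 is pinned down to within about ±0.1276 (one SE) by these data — relative uncertainty 5.6%, i.e. precise.

SE(β̂₁) = s / √Sxx, where s is the residual standard deviation and Sxx = Σ(x − x̄)². It is the yardstick for how far β̂₁ = 2.2875 could plausibly be from the true slope.

Relative precision:
- SE / |β̂₁| = 0.1276 / 2.2875 = 5.6%
- Rule of thumb (under 20%: precise; 20% to under 50%: moderately precise; 50% or more: imprecise) → precise

Link to the t-test: t = β̂₁ / SE(β̂₁) = 2.2875 / 0.1276 = 17.9271, the statistic for H₀: β₁ = 0.

What drives SE(β̂₁): larger n (here n = 16) → smaller SE; more residual scatter → larger SE; wider spread of x values → smaller SE.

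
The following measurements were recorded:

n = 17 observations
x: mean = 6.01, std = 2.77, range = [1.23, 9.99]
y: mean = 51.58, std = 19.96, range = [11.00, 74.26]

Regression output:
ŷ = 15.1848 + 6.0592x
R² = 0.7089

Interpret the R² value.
About 70.89% of the variability in y is accounted for by the regression on x (R² = 0.7089) — a strong linear fit.

The coefficient of determination R² is the fraction of the total variation in y that the fitted line accounts for.

Here R² = 0.7089:
- Explained: 70.89% of the variation in y
- Unexplained (residual): 100% − 70.89% = 29.11%
- Rule of thumb (below 0.3 weak; 0.3 to below 0.7 moderate; 0.7 and above strong) → strong

Calculation: R² = 1 − (SS_res / SS_tot), where SS_res is the sum of squared residuals and SS_tot the total sum of squares.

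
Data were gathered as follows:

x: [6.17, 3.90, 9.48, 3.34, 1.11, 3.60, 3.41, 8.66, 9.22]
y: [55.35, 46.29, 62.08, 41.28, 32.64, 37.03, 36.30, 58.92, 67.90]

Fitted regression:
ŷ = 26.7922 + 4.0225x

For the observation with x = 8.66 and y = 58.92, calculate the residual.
Residual = -2.7071

The residual is the difference between the actual value and the predicted value:

Residual = y - ŷ

Step 1: Calculate predicted value
ŷ = 26.7922 + 4.0225 × 8.66
ŷ = 61.6271

Step 2: Calculate residual
Residual = 58.92 - 61.6271
Residual = -2.7071

Interpretation: the model overestimates the actual value by 2.7071 at this point (negative residual → observation lies below the fitted line).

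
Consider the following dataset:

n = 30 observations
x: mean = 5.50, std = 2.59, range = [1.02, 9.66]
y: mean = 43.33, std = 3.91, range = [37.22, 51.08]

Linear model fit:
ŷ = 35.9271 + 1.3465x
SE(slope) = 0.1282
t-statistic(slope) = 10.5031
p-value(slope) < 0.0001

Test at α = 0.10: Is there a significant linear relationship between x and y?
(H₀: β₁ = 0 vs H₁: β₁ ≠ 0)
p-value < 0.0001 < α = 0.10, so we reject H₀. The relationship is significant.

Hypothesis test for the slope coefficient:

H₀: β₁ = 0 (no linear relationship)
H₁: β₁ ≠ 0 (linear relationship exists)

Test statistic: t = β̂₁ / SE(β̂₁) = 1.3465 / 0.1282 = 10.5031

p < 0.0001: how often a slope estimate this far from 0 (in SE units) would arise by chance if β₁ were truly 0.

Decision rule: reject H₀ if p-value < α.
p-value < 0.0001 < α = 0.10 → reject H₀.

There is sufficient evidence at the 10% significance level to conclude that a linear relationship exists between x and y.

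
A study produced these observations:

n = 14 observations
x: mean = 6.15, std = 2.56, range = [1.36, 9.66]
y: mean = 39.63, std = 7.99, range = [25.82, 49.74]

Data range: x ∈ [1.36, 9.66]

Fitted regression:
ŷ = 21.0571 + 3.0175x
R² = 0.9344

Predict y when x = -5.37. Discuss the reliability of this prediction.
ŷ = 4.8531 (extrapolation — x = -5.37 lies outside [1.36, 9.66], so reliability is low).

Prediction calculation:
ŷ = 21.0571 + 3.0175 × (-5.37)
ŷ = 4.8531

Reliability:
- Data range: x ∈ [1.36, 9.66]
- Prediction point: x = -5.37 is 6.73 units below the observed range → this is EXTRAPOLATION, not interpolation

Why that matters here:
- The linear relationship may not hold outside the observed range
- There are no observations near this x to validate the fitted line there
- The standard error of prediction grows with (x − x̄)², and x = -5.37 is far from x̄ = 6.15

Report the number if required, but flag clearly that it is an extrapolation.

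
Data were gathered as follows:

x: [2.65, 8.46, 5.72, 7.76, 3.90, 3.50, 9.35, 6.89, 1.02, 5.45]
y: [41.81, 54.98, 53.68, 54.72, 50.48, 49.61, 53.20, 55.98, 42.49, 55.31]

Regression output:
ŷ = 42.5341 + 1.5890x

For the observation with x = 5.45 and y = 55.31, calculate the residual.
Residual = 4.1158

The residual is the difference between the actual value and the predicted value:

Residual = y - ŷ

Step 1: Calculate predicted value
ŷ = 42.5341 + 1.5890 × 5.45
ŷ = 51.1942

Step 2: Calculate residual
Residual = 55.31 - 51.1942
Residual = 4.1158

Interpretation: the model underestimates the actual value by 4.1158 at this point (positive residual → observation lies above the fitted line).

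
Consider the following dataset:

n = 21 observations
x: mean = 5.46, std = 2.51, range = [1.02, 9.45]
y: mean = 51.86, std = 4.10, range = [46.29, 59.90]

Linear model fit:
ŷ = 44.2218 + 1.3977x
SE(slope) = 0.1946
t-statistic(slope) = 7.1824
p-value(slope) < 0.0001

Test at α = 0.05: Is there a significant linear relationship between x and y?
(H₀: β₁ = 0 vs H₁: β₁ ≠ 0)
p-value < 0.0001 < α = 0.05, so we reject H₀. The relationship is significant.

Hypothesis test for the slope coefficient:

H₀: β₁ = 0 (no linear relationship)
H₁: β₁ ≠ 0 (linear relationship exists)

Test statistic: t = β̂₁ / SE(β̂₁) = 1.3977 / 0.1946 = 7.1824

The p-value (<0.0001) is the probability, under H₀, of a t-statistic at least as extreme as |t| = 7.1824 (two-sided, df = n − 2 = 19).

Decision rule: reject H₀ if p-value < α.
p-value < 0.0001 < α = 0.05 → reject H₀.

There is sufficient evidence at the 5% significance level to conclude that a linear relationship exists between x and y.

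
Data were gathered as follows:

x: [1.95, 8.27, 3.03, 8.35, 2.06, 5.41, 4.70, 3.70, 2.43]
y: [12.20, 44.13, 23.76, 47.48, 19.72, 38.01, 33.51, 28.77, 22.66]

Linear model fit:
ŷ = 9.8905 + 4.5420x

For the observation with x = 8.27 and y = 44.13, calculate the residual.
Residual = -3.3228

The residual is the difference between the actual value and the predicted value:

Residual = y - ŷ

Step 1: Calculate predicted value
ŷ = 9.8905 + 4.5420 × 8.27
ŷ = 47.4528

Step 2: Calculate residual
Residual = 44.13 - 47.4528
Residual = -3.3228

Sign check: y < ŷ, so the point is below the line and the fit overestimates here.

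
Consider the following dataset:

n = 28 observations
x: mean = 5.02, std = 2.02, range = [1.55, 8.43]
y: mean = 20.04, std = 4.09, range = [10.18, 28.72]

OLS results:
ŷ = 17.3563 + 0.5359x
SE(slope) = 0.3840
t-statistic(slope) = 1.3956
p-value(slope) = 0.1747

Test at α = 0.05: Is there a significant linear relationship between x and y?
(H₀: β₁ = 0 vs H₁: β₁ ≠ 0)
Fail to reject H₀: p-value = 0.1747 ≥ α = 0.05. The linear relationship is not significant at the 5% level.

Hypothesis test for the slope coefficient:

H₀: β₁ = 0 (no linear relationship)
H₁: β₁ ≠ 0 (linear relationship exists)

Test statistic: t = β̂₁ / SE(β̂₁) = 0.5359 / 0.3840 = 1.3956

With df = 26, the two-sided p-value for |t| = 1.3956 is 0.1747.

Decision rule: reject H₀ if p-value < α.
p-value = 0.1747 ≥ α = 0.05 → fail to reject H₀.

At α = 0.05 the data do not provide convincing evidence of a nonzero slope.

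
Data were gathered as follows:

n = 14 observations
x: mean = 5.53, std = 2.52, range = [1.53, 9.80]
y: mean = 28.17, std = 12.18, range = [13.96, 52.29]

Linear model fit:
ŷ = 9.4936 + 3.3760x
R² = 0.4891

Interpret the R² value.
The model explains 48.91% of the variance in y (R² = 0.4891), leaving 51.09% unexplained; the fit is moderate.

R² (coefficient of determination) measures the proportion of variance in y explained by the regression model.

Here R² = 0.4891:
- Explained: 48.91% of the variation in y
- Unexplained (residual): 100% − 48.91% = 51.09%
- Rule of thumb (below 0.3 weak; 0.3 to below 0.7 moderate; 0.7 and above strong) → moderate

Note: R² never decreases when predictors are added, so it should not be used alone to compare models of different size.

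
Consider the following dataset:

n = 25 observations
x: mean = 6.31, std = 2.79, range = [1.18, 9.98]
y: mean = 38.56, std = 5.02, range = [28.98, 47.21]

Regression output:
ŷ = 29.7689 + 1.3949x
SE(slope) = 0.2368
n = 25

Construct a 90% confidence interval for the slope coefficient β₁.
The 90% CI for β₁ is (0.9890, 1.8008)

Confidence interval for the slope:

The 90% CI for β₁ is: β̂₁ ± t*(α/2, n-2) × SE(β̂₁)

Step 1: Find critical t-value
- Confidence level = 0.9
- Degrees of freedom = n - 2 = 25 - 2 = 23
- t*(α/2, 23) = 1.7139

Step 2: Calculate margin of error
Margin = 1.7139 × 0.2368 = 0.4059

Step 3: Construct interval
CI = 1.3949 ± 0.4059
CI = (0.9890, 1.8008)

Interpretation: each one-unit increase in x is associated with a change in mean y of between 0.9890 and 1.8008, with 90% confidence.
The interval does not include 0, suggesting a significant linear relationship.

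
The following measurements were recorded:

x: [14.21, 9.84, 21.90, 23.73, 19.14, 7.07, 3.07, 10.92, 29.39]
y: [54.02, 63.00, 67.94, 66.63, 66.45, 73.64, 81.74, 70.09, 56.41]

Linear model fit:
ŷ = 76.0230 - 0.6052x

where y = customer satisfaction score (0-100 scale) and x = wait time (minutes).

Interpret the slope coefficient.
For each additional minute of wait time, predicted satisfaction score decreases by approximately 0.6052 points.

The slope coefficient β₁ = -0.6052 represents the marginal effect of wait time on satisfaction score.

Interpretation:
- Wait time up by 1 minute → predicted satisfaction score decreases by 0.6052 points
- The effect is assumed constant over the observed range of x (linearity)

(β₀ = 76.0230 is the fitted value at x = 0 and is not part of the slope interpretation.)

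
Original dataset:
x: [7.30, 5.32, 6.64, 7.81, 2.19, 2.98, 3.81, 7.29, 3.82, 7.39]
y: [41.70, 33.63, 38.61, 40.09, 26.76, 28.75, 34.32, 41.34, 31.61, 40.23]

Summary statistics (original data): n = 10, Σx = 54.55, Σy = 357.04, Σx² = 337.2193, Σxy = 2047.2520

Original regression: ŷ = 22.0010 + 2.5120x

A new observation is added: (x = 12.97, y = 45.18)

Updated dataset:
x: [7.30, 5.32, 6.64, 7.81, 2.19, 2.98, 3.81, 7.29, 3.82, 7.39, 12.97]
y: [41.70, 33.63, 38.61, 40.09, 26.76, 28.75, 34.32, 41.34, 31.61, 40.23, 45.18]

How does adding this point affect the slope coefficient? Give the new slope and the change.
Adding the point moves β₁ from 2.5120 to 1.8061, i.e. it decreases by 0.7059 (-28.1%).

x = 12.97 lies well outside the original x-range [2.19, 7.81] (x̄ ≈ 5.46), so this observation has high leverage and can move the slope substantially.

Step 1: Update the sums with the new point (n goes from 10 to 11)
Σx  = 54.55 + 12.97 = 67.52
Σy  = 357.04 + 45.18 = 402.22
Σx² = 337.2193 + 12.97² = 337.2193 + 168.2209 = 505.4402
Σxy = 2047.2520 + 12.97×45.18 = 2047.2520 + 585.9846 = 2633.2366

Step 2: Recompute the slope with b₁ = (nΣxy − ΣxΣy) / (nΣx² − (Σx)²)
Numerator   = 11×2633.2366 − 67.52×402.22 = 28965.6026 − 27157.8944 = 1807.7082
Denominator = 11×505.4402 − 67.52² = 5559.8422 − 4558.9504 = 1000.8918
b₁(new) = 1807.7082 / 1000.8918 = 1.8061

(Same formula on the original sums: (10×2047.2520 − 54.55×357.04) / (10×337.2193 − 54.55²) = 995.9880 / 396.4905 = 2.5120, matching the given fit.)

Step 3: Change in slope
Δβ₁ = 1.8061 − 2.5120 = -0.7059
Relative change = -0.7059 / 2.5120 × 100% = -28.1%
→ the slope decreases when the point is added.

A high-leverage point only changes the slope if it is off the original line; here y = 45.18 is below the original trend, so the slope decreases.
In practice: examine leverage (hᵢ) and Cook's distance rather than deleting it automatically.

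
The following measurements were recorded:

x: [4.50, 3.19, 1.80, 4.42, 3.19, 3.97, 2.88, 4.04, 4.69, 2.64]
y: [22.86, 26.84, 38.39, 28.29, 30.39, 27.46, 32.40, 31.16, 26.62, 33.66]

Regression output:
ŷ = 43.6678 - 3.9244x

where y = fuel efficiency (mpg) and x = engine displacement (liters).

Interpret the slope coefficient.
For each additional liter of engine displacement, predicted fuel efficiency decreases by approximately 3.9244 mpg.

β₁ = -3.9244 is the change in predicted fuel efficiency (mpg) per additional liter of engine displacement.

Interpretation:
- Engine displacement up by 1 liter → predicted fuel efficiency decreases by 3.9244 mpg
- The effect is assumed constant over the observed range of x (linearity)

(β₀ = 43.6678 is the fitted value at x = 0 and is not part of the slope interpretation.)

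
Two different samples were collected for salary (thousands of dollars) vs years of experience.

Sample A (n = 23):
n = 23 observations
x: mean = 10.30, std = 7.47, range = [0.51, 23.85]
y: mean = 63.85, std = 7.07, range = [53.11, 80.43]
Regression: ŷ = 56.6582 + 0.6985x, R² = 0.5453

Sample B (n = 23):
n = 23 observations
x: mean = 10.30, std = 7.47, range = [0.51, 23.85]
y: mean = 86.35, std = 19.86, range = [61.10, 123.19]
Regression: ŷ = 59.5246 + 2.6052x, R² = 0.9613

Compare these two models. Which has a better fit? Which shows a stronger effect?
Model B has the better fit (R² = 0.9613 vs 0.5453). Model B shows the stronger effect (|β₁| = 2.6052 vs 0.6985).

Model Comparison:

Which explains more variance? (R²)
- Model A: R² = 0.5453 → 54.53% of variance in salary explained
- Model B: R² = 0.9613 → 96.13% of variance in salary explained
- 0.9613 > 0.5453 → Model B has the better fit

Which has the larger per-year effect? (|β₁|)
- Model A: β₁ = 0.6985 → predicted salary rises 0.6985 thousand dollars per additional year of experience
- Model B: β₁ = 2.6052 → predicted salary rises 2.6052 thousand dollars per additional year of experience
- |0.6985| < |2.6052| → Model B shows the stronger marginal effect

Notes:
- R² measures how tightly points cluster around the line; β₁ measures how steep the line is — they answer different questions.
- The two samples could reflect different populations, time periods, or measurement quality.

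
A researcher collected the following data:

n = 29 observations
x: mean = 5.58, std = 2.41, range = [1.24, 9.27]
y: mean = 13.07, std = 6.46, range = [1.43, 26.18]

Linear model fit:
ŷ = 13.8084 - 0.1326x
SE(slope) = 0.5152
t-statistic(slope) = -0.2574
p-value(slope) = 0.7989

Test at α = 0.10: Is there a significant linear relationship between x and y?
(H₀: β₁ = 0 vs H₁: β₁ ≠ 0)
Fail to reject H₀: p-value = 0.7989 ≥ α = 0.10. The linear relationship is not significant at the 10% level.

Hypothesis test for the slope coefficient:

H₀: β₁ = 0 (no linear relationship)
H₁: β₁ ≠ 0 (linear relationship exists)

Test statistic: t = β̂₁ / SE(β̂₁) = -0.1326 / 0.5152 = -0.2574

p = 0.7989: how often a slope estimate this far from 0 (in SE units) would arise by chance if β₁ were truly 0.

Decision rule: reject H₀ if p-value < α.
p-value = 0.7989 ≥ α = 0.10 → fail to reject H₀.

Conclusion: the linear association between x and y is not significant at the 10% level.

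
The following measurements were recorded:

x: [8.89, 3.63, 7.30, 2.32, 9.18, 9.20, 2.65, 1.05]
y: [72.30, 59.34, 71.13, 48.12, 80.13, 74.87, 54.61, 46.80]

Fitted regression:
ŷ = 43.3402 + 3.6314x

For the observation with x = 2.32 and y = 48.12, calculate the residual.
Residual = -3.6450

The residual is the difference between the actual value and the predicted value:

Residual = y - ŷ

Step 1: Calculate predicted value
ŷ = 43.3402 + 3.6314 × 2.32
ŷ = 51.7650

Step 2: Calculate residual
Residual = 48.12 - 51.7650
Residual = -3.6450

Sign check: y < ŷ, so the point is below the line and the fit overestimates here.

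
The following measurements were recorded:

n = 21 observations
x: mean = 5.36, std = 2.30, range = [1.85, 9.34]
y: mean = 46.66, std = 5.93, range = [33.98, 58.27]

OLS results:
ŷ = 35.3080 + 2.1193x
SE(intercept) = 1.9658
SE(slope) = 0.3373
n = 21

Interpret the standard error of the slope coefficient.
The slope 2.1193 is pinned down to within about ±0.3373 (one SE) by these data — relative uncertainty 15.9%, i.e. precise.

SE(β̂₁) = s / √Sxx, where s is the residual standard deviation and Sxx = Σ(x − x̄)². It is the yardstick for how far β̂₁ = 2.1193 could plausibly be from the true slope.

Relative precision:
- SE / |β̂₁| = 0.3373 / 2.1193 = 15.9%
- Rule of thumb (under 20%: precise; 20% to under 50%: moderately precise; 50% or more: imprecise) → precise

Rough 95% range (±2 SE): 2.1193 ± 0.6746 → (1.4447, 2.7939).

What drives SE(β̂₁): larger n (here n = 21) → smaller SE; wider spread of x values → smaller SE.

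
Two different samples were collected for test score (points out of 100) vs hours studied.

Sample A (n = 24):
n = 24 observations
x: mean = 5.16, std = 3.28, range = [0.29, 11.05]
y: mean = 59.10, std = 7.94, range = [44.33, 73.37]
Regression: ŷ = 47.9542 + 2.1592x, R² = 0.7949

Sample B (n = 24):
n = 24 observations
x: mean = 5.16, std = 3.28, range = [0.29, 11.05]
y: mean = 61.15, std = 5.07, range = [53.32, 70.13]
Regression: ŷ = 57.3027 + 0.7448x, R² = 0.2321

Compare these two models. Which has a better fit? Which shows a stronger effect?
Model A has the better fit (R² = 0.7949 vs 0.2321). Model A shows the stronger effect (|β₁| = 2.1592 vs 0.7448).

Model Comparison:

Fit — compare R²:
- Model A: R² = 0.7949 → 79.49% of variance in test score explained
- Model B: R² = 0.2321 → 23.21% of variance in test score explained
- 0.7949 > 0.2321 → Model A has the better fit

Which has the larger per-hour effect? (|β₁|)
- Model A: β₁ = 2.1592 → predicted test score rises 2.1592 points per additional hour of study time
- Model B: β₁ = 0.7448 → predicted test score rises 0.7448 points per additional hour of study time
- |2.1592| > |0.7448| → Model A shows the stronger marginal effect

Note: A steeper slope doesn't make a better model if the scatter around the line is large.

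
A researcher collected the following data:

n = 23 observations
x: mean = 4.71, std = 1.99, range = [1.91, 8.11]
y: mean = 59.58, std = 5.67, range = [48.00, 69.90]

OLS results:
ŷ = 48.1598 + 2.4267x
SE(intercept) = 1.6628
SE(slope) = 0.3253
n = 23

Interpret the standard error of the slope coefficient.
The slope 2.4267 is pinned down to within about ±0.3253 (one SE) by these data — relative uncertainty 13.4%, i.e. precise.

SE(β̂₁) = 0.3253 says: if we drew many samples of n = 23 from the same population and refit each time, the fitted slopes would scatter with a standard deviation of roughly 0.3253 around the true β₁.

Relative precision:
- SE / |β̂₁| = 0.3253 / 2.4267 = 13.4%
- Rule of thumb (under 20%: precise; 20% to under 50%: moderately precise; 50% or more: imprecise) → precise

Link to the t-test: t = β̂₁ / SE(β̂₁) = 2.4267 / 0.3253 = 7.4599, the statistic for H₀: β₁ = 0.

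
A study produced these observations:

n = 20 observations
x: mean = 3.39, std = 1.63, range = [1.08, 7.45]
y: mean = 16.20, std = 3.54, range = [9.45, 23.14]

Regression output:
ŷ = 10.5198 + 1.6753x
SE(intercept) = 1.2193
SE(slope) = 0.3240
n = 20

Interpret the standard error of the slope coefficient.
The slope 1.6753 is pinned down to within about ±0.3240 (one SE) by these data — relative uncertainty 19.3%, i.e. precise.

SE(β̂₁) = 0.3240 says: if we drew many samples of n = 20 from the same population and refit each time, the fitted slopes would scatter with a standard deviation of roughly 0.3240 around the true β₁.

Relative precision:
- SE / |β̂₁| = 0.3240 / 1.6753 = 19.3%
- Rule of thumb (under 20%: precise; 20% to under 50%: moderately precise; 50% or more: imprecise) → precise

Link to the t-test: t = β̂₁ / SE(β̂₁) = 1.6753 / 0.3240 = 5.1707, the statistic for H₀: β₁ = 0.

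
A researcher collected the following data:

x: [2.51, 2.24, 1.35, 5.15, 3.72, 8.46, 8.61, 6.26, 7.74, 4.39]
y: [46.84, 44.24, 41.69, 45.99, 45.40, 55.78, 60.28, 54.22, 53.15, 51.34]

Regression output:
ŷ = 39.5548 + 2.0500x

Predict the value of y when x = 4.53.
ŷ = 48.8413

To predict y for x = 4.53, substitute into the regression equation:

ŷ = 39.5548 + 2.0500 × 4.53
ŷ = 39.5548 + 9.2865
ŷ = 48.8413

This is the fitted mean response at that x — an individual observation would come with a wider prediction interval.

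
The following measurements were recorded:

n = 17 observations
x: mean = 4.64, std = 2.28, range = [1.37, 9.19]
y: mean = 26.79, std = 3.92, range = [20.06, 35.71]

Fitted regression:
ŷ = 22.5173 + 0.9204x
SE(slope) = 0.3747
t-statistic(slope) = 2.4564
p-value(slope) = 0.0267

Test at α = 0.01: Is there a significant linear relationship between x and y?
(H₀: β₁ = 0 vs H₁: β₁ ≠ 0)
p-value = 0.0267 ≥ α = 0.01, so we fail to reject H₀. The relationship is not significant.

Hypothesis test for the slope coefficient:

H₀: β₁ = 0 (no linear relationship)
H₁: β₁ ≠ 0 (linear relationship exists)

Test statistic: t = β̂₁ / SE(β̂₁) = 0.9204 / 0.3747 = 2.4564

With df = 15, the two-sided p-value for |t| = 2.4564 is 0.0267.

Decision rule: reject H₀ if p-value < α.
p-value = 0.0267 ≥ α = 0.01 → fail to reject H₀.

Conclusion: the linear association between x and y is not significant at the 1% level.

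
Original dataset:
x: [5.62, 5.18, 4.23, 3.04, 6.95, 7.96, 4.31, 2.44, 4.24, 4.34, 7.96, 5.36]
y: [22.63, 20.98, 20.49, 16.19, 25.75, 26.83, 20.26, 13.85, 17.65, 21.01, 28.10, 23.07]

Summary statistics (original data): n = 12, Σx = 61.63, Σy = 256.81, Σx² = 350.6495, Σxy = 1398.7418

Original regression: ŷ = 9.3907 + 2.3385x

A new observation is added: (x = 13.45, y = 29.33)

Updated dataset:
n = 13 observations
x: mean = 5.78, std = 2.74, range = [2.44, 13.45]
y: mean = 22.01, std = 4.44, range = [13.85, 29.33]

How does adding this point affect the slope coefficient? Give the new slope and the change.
New slope β₁ = 1.4363 versus 2.3385 before: a change of -0.9022 (-38.6%).

x = 13.45 lies well outside the original x-range [2.44, 7.96] (x̄ ≈ 5.14), so this observation has high leverage and can move the slope substantially.

Step 1: Update the sums with the new point (n goes from 12 to 13)
Σx  = 61.63 + 13.45 = 75.08
Σy  = 256.81 + 29.33 = 286.14
Σx² = 350.6495 + 13.45² = 350.6495 + 180.9025 = 531.5520
Σxy = 1398.7418 + 13.45×29.33 = 1398.7418 + 394.4885 = 1793.2303

Step 2: Recompute the slope with b₁ = (nΣxy − ΣxΣy) / (nΣx² − (Σx)²)
Numerator   = 13×1793.2303 − 75.08×286.14 = 23311.9939 − 21483.3912 = 1828.6027
Denominator = 13×531.5520 − 75.08² = 6910.1760 − 5637.0064 = 1273.1696
b₁(new) = 1828.6027 / 1273.1696 = 1.4363

(Same formula on the original sums: (12×1398.7418 − 61.63×256.81) / (12×350.6495 − 61.63²) = 957.7013 / 409.5371 = 2.3385, matching the given fit.)

Step 3: Change in slope
Δβ₁ = 1.4363 − 2.3385 = -0.9022
Relative change = -0.9022 / 2.3385 × 100% = -38.6%
→ the slope decreases when the point is added.

Because the point sits below the extension of the original line at a high-leverage x, it tilts the fit down.
In practice: refit with and without it and report both if conclusions differ.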